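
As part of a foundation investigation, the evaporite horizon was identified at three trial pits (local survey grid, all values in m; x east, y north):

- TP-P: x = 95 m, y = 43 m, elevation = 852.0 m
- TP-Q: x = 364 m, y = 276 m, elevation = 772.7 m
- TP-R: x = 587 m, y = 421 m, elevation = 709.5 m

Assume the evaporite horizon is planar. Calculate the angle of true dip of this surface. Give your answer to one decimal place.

14.3°

Let the plane be z = a·x + b·y + c.
TP-Q−TP-P: 269a + 233b = −79.3;  TP-R−TP-P: 492a + 378b = −142.5.
Solving gives a = −0.24912, b = −0.05273.
Gradient magnitude |∇z| = √(a² + b²) = √(0.06206 + 0.00278) = 0.25464.
True dip = arctan(0.25464) = 14.3°, dipping toward ENE (azimuth ≈ 078°).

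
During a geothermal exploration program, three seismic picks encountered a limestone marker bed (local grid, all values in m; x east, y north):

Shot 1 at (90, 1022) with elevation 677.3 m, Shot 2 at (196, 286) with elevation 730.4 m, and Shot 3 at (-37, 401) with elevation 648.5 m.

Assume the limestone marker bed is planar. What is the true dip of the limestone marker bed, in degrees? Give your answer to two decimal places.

18.82°

Two edge vectors: Shot 1→Shot 2 = (106, -736, 53.1), Shot 1→Shot 3 = (-127, -621, -28.8).
Normal n = (Shot 1→Shot 2) × (Shot 1→Shot 3) = (54171.9, -3690.9, -159298).
So ∂z/∂x = −n_x/n_z = 0.34007 and ∂z/∂y = −n_y/n_z = −0.02317.
Gradient magnitude |∇z| = √(a² + b²) = √(0.11565 + 0.00054) = 0.34085.
True dip = arctan(0.34085) = 18.82°, dipping toward W (azimuth ≈ 274°).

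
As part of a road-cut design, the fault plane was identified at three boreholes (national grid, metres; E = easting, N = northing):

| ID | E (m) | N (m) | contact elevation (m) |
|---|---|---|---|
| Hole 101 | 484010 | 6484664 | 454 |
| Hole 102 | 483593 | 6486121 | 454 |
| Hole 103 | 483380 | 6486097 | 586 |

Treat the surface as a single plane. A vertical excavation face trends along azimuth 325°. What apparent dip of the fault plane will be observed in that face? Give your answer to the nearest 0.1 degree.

Let the plane be z = a·E + b·N + c.
Hole 102−Hole 101: −417a + 1457b = 0;  Hole 103−Hole 101: −630a + 1433b = 132.
Solving gives a = −0.60036, b = −0.17183.
Unit vector along 325° is (sin 325°, cos 325°) = (-0.5736, 0.8192).
Slope in that direction = a·(-0.5736) + b·(0.8192) = 0.20360.
Apparent dip = arctan|0.20360| = 11.5° (true dip is 32.0°, so apparent ≤ true as expected).

11.5°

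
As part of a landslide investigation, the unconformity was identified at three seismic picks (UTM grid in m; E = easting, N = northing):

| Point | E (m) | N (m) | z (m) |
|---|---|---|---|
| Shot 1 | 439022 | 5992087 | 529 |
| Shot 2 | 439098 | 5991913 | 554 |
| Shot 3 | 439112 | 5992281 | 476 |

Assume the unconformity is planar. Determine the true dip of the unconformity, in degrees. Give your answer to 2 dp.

Two edge vectors: Shot 1→Shot 2 = (76, -174, 25), Shot 1→Shot 3 = (90, 194, -53).
Normal n = (Shot 1→Shot 2) × (Shot 1→Shot 3) = (4372, 6278, 30404).
So ∂z/∂E = −n_x/n_z = −0.14380 and ∂z/∂N = −n_y/n_z = −0.20649.
Gradient magnitude |∇z| = √(a² + b²) = √(0.02068 + 0.04264) = 0.25162.
True dip = arctan(0.25162) = 14.12°, dipping toward NE (azimuth ≈ 035°).

14.12°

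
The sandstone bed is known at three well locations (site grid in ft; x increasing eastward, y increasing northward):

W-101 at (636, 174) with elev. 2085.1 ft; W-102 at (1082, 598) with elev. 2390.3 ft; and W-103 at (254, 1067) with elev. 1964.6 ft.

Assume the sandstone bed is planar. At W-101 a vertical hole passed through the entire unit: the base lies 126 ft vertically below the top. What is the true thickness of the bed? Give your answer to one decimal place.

Let the plane be z = a·x + b·y + c.
W-102−W-101: 446a + 424b = 305.2;  W-103−W-101: −382a + 893b = −120.5.
Solving gives a = 0.57767, b = 0.11217.
|∇z| = √(a²+b²) = 0.58846, so dip δ = arctan(0.58846) = 30.47°.
True thickness = vertical thickness × cos δ = 126 × cos 30.47° = 108.6 ft.

108.6 ft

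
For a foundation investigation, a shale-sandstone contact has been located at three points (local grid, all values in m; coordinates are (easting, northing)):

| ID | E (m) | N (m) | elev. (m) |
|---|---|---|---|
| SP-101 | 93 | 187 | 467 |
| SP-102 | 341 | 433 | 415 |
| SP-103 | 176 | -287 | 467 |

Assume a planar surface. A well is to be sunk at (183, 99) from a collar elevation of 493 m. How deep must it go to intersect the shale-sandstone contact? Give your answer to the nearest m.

Two edge vectors: SP-101→SP-102 = (248, 246, -52), SP-101→SP-103 = (83, -474, 0).
Normal n = (SP-101→SP-102) × (SP-101→SP-103) = (-24648, -4316, -137970).
So ∂z/∂E = −n_x/n_z = −0.17865 and ∂z/∂N = −n_y/n_z = −0.03128.
Intercept c from SP-101: 467 + 16.61 + 5.85 = 489.46.
At (183, 99): z_contact = −32.7 − 3.1 + 489.46 = 453.7 m.
Depth below ground = 493 − 453.7 = 39 m.

39 m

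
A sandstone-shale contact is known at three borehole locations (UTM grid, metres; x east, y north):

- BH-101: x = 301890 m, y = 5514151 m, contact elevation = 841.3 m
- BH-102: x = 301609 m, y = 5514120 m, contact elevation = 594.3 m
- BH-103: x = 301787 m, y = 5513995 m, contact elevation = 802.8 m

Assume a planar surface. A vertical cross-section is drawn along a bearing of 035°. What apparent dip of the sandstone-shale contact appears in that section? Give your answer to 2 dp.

13.07°

Two edge vectors: BH-101→BH-102 = (-281, -31, -247), BH-101→BH-103 = (-103, -156, -38.5).
Normal n = (BH-101→BH-102) × (BH-101→BH-103) = (-37338.5, 14622.5, 40643).
So ∂z/∂x = −n_x/n_z = 0.91869 and ∂z/∂y = −n_y/n_z = −0.35978.
Unit vector along 035° is (sin 35°, cos 35°) = (0.5736, 0.8192).
Slope in that direction = a·(0.5736) + b·(0.8192) = 0.23223.
Apparent dip = arctan|0.23223| = 13.07° (true dip is 44.6°, so apparent ≤ true as expected).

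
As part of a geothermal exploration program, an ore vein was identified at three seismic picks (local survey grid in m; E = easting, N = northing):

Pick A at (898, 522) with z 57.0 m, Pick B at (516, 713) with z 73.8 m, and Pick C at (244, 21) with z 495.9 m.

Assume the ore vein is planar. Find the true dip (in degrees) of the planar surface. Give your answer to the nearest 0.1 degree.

29.9°

Two edge vectors: Pick A→Pick B = (-382, 191, 16.8), Pick A→Pick C = (-654, -501, 438.9).
Normal n = (Pick A→Pick B) × (Pick A→Pick C) = (92246.7, 156672.6, 316296).
So ∂z/∂E = −n_x/n_z = −0.29165 and ∂z/∂N = −n_y/n_z = −0.49534.
Gradient magnitude |∇z| = √(a² + b²) = √(0.08506 + 0.24536) = 0.57482.
True dip = arctan(0.57482) = 29.9°, dipping toward NNE (azimuth ≈ 030°).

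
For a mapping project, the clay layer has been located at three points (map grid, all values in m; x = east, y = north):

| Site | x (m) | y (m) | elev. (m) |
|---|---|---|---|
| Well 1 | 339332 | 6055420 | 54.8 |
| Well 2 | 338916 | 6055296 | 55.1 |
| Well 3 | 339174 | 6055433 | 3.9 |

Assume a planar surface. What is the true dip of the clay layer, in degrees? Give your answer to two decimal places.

41.53°

Two edge vectors: Well 1→Well 2 = (-416, -124, 0.3), Well 1→Well 3 = (-158, 13, -50.9).
Normal n = (Well 1→Well 2) × (Well 1→Well 3) = (6307.7, -21221.8, -25000).
So ∂z/∂x = −n_x/n_z = 0.25231 and ∂z/∂y = −n_y/n_z = −0.84887.
Gradient magnitude |∇z| = √(a² + b²) = √(0.06366 + 0.72058) = 0.88557.
True dip = arctan(0.88557) = 41.53°, dipping toward NNW (azimuth ≈ 343°).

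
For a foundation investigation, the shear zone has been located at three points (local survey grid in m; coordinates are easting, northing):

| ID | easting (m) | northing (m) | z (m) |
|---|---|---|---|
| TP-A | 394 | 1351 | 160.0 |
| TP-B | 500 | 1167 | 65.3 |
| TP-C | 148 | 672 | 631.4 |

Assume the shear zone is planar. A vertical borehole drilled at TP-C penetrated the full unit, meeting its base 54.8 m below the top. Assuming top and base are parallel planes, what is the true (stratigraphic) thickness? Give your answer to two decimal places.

Two edge vectors: TP-A→TP-B = (106, -184, -94.7), TP-A→TP-C = (-246, -679, 471.4).
Normal n = (TP-A→TP-B) × (TP-A→TP-C) = (-151038.9, -26672.2, -117238).
So ∂z/∂easting = −n_x/n_z = −1.28831 and ∂z/∂northing = −n_y/n_z = −0.22750.
|∇z| = √(a²+b²) = 1.30824, so dip δ = arctan(1.30824) = 52.61°.
True thickness = vertical thickness × cos δ = 54.8 × cos 52.61° = 33.28 m.

33.28 m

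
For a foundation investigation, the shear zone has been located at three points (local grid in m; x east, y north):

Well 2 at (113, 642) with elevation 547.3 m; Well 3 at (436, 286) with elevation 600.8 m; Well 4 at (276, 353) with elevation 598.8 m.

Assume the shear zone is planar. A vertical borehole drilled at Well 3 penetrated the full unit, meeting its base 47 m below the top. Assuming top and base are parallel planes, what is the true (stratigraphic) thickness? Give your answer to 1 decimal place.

Two edge vectors: Well 2→Well 3 = (323, -356, 53.5), Well 2→Well 4 = (163, -289, 51.5).
Normal n = (Well 2→Well 3) × (Well 2→Well 4) = (-2872.5, -7914, -35319).
So ∂z/∂x = −n_x/n_z = −0.08133 and ∂z/∂y = −n_y/n_z = −0.22407.
|∇z| = √(a²+b²) = 0.23838, so dip δ = arctan(0.23838) = 13.41°.
True thickness = vertical thickness × cos δ = 47 × cos 13.41° = 45.7 m.

45.7 m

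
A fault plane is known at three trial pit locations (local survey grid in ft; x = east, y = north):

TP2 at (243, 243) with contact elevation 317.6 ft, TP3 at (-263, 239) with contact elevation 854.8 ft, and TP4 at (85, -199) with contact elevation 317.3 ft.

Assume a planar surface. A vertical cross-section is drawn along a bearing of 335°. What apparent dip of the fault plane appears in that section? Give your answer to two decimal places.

38.50°

Two edge vectors: TP2→TP3 = (-506, -4, 537.2), TP2→TP4 = (-158, -442, -0.3).
Normal n = (TP2→TP3) × (TP2→TP4) = (237443.6, -85029.4, 223020).
So ∂z/∂x = −n_x/n_z = −1.06467 and ∂z/∂y = −n_y/n_z = 0.38126.
Unit vector along 335° is (sin 335°, cos 335°) = (-0.4226, 0.9063).
Slope in that direction = a·(-0.4226) + b·(0.9063) = 0.79549.
Apparent dip = arctan|0.79549| = 38.50° (true dip is 48.5°, so apparent ≤ true as expected).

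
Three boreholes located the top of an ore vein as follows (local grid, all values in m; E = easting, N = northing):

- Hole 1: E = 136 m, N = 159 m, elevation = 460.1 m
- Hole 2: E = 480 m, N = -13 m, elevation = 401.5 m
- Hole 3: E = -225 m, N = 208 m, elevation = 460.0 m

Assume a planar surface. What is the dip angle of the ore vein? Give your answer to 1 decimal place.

25.3°

Let the plane be z = a·E + b·N + c.
Hole 2−Hole 1: 344a − 172b = −58.6;  Hole 3−Hole 1: −361a + 49b = −0.1.
Solving gives a = 0.06386, b = 0.46841.
Gradient magnitude |∇z| = √(a² + b²) = √(0.00408 + 0.21941) = 0.47274.
True dip = arctan(0.47274) = 25.3°, dipping toward S (azimuth ≈ 188°).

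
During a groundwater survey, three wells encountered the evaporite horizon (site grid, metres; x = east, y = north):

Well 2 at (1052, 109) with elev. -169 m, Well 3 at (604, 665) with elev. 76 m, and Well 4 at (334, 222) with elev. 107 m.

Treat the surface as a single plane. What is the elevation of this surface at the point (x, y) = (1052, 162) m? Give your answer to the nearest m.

-161 m

Let the plane be z = a·x + b·y + c.
Well 3−Well 2: −448a + 556b = 245;  Well 4−Well 2: −718a + 113b = 276.
Solving gives a = −0.36081, b = 0.14993.
Then c = -169 − a·1052 − b·109 = 194.23.
At (1052, 162): z = −379.6 + 24.3 + 194.23 = -161.1 m.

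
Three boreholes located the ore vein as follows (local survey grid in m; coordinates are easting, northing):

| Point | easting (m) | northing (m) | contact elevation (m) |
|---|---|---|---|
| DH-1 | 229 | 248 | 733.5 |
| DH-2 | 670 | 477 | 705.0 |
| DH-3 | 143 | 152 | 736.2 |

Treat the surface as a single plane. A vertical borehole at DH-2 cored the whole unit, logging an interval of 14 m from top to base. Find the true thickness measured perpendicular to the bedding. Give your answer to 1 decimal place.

Let the plane be z = a·easting + b·northing + c.
DH-2−DH-1: 441a + 229b = −28.5;  DH-3−DH-1: −86a − 96b = 2.7.
Solving gives a = −0.09353, b = 0.05566.
|∇z| = √(a²+b²) = 0.10884, so dip δ = arctan(0.10884) = 6.21°.
True thickness = vertical thickness × cos δ = 14 × cos 6.21° = 13.9 m.

13.9 m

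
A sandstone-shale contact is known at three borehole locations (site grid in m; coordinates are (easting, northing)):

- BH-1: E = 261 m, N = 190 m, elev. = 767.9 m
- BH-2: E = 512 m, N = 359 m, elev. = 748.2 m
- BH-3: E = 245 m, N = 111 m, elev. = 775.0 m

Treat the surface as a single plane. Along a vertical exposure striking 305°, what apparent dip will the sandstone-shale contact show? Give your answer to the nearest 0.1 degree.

1.8°

Let the plane be z = a·E + b·N + c.
BH-2−BH-1: 251a + 169b = −19.7;  BH-3−BH-1: −16a − 79b = 7.1.
Solving gives a = −0.02081, b = −0.08566.
Unit vector along 305° is (sin 305°, cos 305°) = (-0.8192, 0.5736).
Slope in that direction = a·(-0.8192) + b·(0.5736) = −0.03208.
Apparent dip = arctan|0.03208| = 1.8° (true dip is 5.0°, so apparent ≤ true as expected).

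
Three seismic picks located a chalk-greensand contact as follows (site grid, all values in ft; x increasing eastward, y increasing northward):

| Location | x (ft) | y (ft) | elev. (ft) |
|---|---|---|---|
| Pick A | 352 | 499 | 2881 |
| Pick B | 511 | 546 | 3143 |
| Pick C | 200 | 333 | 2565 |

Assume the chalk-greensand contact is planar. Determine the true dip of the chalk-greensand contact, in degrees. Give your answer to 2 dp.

Let the plane be z = a·x + b·y + c.
Pick B−Pick A: 159a + 47b = 262;  Pick C−Pick A: −152a − 166b = −316.
Solving gives a = 1.48779, b = 0.54130.
Gradient magnitude |∇z| = √(a² + b²) = √(2.21353 + 0.29300) = 1.58320.
True dip = arctan(1.58320) = 57.72°, dipping toward WSW (azimuth ≈ 250°).

57.72°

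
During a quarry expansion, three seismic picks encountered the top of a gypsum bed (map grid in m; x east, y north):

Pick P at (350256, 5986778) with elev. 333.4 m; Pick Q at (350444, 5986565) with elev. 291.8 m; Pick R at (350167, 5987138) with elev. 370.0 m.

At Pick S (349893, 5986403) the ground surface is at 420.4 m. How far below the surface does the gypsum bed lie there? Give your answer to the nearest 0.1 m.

Two edge vectors: Pick P→Pick Q = (188, -213, -41.6), Pick P→Pick R = (-89, 360, 36.6).
Normal n = (Pick P→Pick Q) × (Pick P→Pick R) = (7180.2, -3178.4, 48723).
So ∂z/∂x = −n_x/n_z = −0.147367773 and ∂z/∂y = −n_y/n_z = 0.065234078.
Intercept c from Pick P: 333.4 + 51616.45 − 390541.95 = −338592.10.
At (349893, 5986403): z_contact = −51562.95 + 390517.48 − 338592.10 = 362.43 m.
Depth below ground = 420.4 − 362.43 = 58.0 m.

58.0 m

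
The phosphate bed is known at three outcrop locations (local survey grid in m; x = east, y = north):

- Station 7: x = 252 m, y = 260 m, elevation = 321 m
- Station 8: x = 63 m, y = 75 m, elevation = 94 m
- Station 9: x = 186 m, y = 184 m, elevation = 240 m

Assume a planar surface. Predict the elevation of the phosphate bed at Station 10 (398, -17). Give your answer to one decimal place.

432.6 m

Two edge vectors: Station 7→Station 8 = (-189, -185, -227), Station 7→Station 9 = (-66, -76, -81).
Normal n = (Station 7→Station 8) × (Station 7→Station 9) = (-2267, -327, 2154).
So ∂z/∂x = −n_x/n_z = 1.05246 and ∂z/∂y = −n_y/n_z = 0.15181.
Intercept c from Station 7: 321 − 265.22 − 39.47 = 16.31.
At (398, -17): z = 418.9 − 2.6 + 16.31 = 432.6 m.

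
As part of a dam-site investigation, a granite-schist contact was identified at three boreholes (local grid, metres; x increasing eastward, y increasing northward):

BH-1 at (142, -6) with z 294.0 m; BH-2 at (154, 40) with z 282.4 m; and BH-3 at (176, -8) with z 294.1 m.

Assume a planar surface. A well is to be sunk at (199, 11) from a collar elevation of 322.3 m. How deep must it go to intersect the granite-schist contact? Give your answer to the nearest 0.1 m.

33.2 m

Let the plane be z = a·x + b·y + c.
BH-2−BH-1: 12a + 46b = −11.6;  BH-3−BH-1: 34a − 2b = 0.1.
Solving gives a = −0.01171, b = −0.24912.
Then c = 294 − a·142 − b·-6 = 294.17.
At (199, 11): z_contact = −2.33 − 2.74 + 294.17 = 289.10 m.
Depth below ground = 322.3 − 289.10 = 33.2 m.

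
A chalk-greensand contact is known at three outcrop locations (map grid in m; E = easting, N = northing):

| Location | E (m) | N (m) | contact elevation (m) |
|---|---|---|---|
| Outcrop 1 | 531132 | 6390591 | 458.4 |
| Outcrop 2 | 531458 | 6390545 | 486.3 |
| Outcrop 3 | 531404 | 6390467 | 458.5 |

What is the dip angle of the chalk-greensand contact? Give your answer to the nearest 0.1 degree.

16.6°

Two edge vectors: Outcrop 1→Outcrop 2 = (326, -46, 27.9), Outcrop 1→Outcrop 3 = (272, -124, 0.1).
Normal n = (Outcrop 1→Outcrop 2) × (Outcrop 1→Outcrop 3) = (3455, 7556.2, -27912).
So ∂z/∂E = −n_x/n_z = 0.12378 and ∂z/∂N = −n_y/n_z = 0.27072.
Gradient magnitude |∇z| = √(a² + b²) = √(0.01532 + 0.07329) = 0.29767.
True dip = arctan(0.29767) = 16.6°, dipping toward SSW (azimuth ≈ 205°).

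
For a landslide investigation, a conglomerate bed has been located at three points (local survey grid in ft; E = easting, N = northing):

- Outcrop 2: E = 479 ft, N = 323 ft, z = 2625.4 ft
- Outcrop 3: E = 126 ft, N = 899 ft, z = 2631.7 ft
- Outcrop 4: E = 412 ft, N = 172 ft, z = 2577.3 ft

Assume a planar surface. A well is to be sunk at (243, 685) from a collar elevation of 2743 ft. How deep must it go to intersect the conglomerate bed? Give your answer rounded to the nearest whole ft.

118 ft

Two edge vectors: Outcrop 2→Outcrop 3 = (-353, 576, 6.3), Outcrop 2→Outcrop 4 = (-67, -151, -48.1).
Normal n = (Outcrop 2→Outcrop 3) × (Outcrop 2→Outcrop 4) = (-26754.3, -17401.4, 91895).
So ∂z/∂E = −n_x/n_z = 0.29114 and ∂z/∂N = −n_y/n_z = 0.18936.
Intercept c from Outcrop 2: 2625.4 − 139.46 − 61.16 = 2424.78.
At (243, 685): z_contact = 70.7 + 129.7 + 2424.78 = 2625.2 ft.
Depth below ground = 2743 − 2625.2 = 118 ft.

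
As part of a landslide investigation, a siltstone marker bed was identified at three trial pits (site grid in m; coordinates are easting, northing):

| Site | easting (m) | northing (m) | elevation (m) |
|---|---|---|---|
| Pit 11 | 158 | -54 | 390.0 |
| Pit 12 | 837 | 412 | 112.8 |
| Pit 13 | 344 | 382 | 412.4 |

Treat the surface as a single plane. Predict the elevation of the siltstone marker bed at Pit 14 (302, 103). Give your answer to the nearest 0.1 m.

349.8 m

Let the plane be z = a·easting + b·northing + c.
Pit 12−Pit 11: 679a + 466b = −277.2;  Pit 13−Pit 11: 186a + 436b = 22.4.
Solving gives a = −0.62711, b = 0.31891.
Then c = 390 − a·158 − b·-54 = 506.30.
At (302, 103): z = −189.4 + 32.8 + 506.30 = 349.8 m.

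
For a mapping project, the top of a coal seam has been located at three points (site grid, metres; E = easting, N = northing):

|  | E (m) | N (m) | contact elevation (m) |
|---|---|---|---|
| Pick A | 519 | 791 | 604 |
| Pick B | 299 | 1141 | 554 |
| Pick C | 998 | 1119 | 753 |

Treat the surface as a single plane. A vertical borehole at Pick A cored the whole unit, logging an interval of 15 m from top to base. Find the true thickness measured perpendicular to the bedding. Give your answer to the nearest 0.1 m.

14.4 m

Let the plane be z = a·E + b·N + c.
Pick B−Pick A: −220a + 350b = −50;  Pick C−Pick A: 479a + 328b = 149.
Solving gives a = 0.28585, b = 0.03682.
|∇z| = √(a²+b²) = 0.28821, so dip δ = arctan(0.28821) = 16.08°.
True thickness = vertical thickness × cos δ = 15 × cos 16.08° = 14.4 m.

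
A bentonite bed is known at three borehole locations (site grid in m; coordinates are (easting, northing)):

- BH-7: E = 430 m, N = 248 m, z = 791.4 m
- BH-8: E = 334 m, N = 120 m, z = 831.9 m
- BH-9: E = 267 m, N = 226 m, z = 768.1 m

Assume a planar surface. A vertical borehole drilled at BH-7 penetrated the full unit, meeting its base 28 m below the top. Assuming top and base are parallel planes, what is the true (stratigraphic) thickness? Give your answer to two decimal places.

24.90 m

Two edge vectors: BH-7→BH-8 = (-96, -128, 40.5), BH-7→BH-9 = (-163, -22, -23.3).
Normal n = (BH-7→BH-8) × (BH-7→BH-9) = (3873.4, -8838.3, -18752).
So ∂z/∂E = −n_x/n_z = 0.20656 and ∂z/∂N = −n_y/n_z = −0.47133.
|∇z| = √(a²+b²) = 0.51460, so dip δ = arctan(0.51460) = 27.23°.
True thickness = vertical thickness × cos δ = 28 × cos 27.23° = 24.90 m.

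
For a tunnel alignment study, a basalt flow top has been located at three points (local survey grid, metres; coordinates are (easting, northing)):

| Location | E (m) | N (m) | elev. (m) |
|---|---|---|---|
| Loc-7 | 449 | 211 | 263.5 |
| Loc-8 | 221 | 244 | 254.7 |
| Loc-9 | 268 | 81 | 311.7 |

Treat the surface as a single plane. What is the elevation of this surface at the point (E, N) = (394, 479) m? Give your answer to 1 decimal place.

Two edge vectors: Loc-7→Loc-8 = (-228, 33, -8.8), Loc-7→Loc-9 = (-181, -130, 48.2).
Normal n = (Loc-7→Loc-8) × (Loc-7→Loc-9) = (446.6, 12582.4, 35613).
So ∂z/∂E = −n_x/n_z = −0.01254 and ∂z/∂N = −n_y/n_z = −0.35331.
Intercept c from Loc-7: 263.5 + 5.63 + 74.55 = 343.68.
At (394, 479): z = −4.9 − 169.2 + 343.68 = 169.5 m.

169.5 m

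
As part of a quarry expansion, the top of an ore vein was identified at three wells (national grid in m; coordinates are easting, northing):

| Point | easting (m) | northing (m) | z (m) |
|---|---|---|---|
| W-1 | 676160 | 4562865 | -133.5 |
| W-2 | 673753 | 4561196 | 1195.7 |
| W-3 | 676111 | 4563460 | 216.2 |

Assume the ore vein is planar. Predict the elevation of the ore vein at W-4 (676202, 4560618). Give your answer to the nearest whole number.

Let the plane be z = a·easting + b·northing + c.
W-2−W-1: −2407a − 1669b = 1329.2;  W-3−W-1: −49a + 595b = 349.7.
Solving gives a = −0.90790775, b = 0.51296222.
Then c = -133.5 − a·676160 − b·4562865 = −1726819.96.
At (676202, 4560618): z = −613929.0 + 2339424.7 − 1726819.96 = -1324.3 m.

-1324 m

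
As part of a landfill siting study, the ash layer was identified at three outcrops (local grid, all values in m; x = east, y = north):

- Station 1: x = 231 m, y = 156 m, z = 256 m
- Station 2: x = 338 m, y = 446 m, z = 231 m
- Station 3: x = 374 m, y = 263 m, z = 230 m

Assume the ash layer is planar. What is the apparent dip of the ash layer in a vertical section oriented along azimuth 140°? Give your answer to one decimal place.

4.8°

Two edge vectors: Station 1→Station 2 = (107, 290, -25), Station 1→Station 3 = (143, 107, -26).
Normal n = (Station 1→Station 2) × (Station 1→Station 3) = (-4865, -793, -30021).
So ∂z/∂x = −n_x/n_z = −0.16205 and ∂z/∂y = −n_y/n_z = −0.02641.
Unit vector along 140° is (sin 140°, cos 140°) = (0.6428, -0.7660).
Slope in that direction = a·(0.6428) + b·(-0.7660) = −0.08393.
Apparent dip = arctan|0.08393| = 4.8° (true dip is 9.3°, so apparent ≤ true as expected).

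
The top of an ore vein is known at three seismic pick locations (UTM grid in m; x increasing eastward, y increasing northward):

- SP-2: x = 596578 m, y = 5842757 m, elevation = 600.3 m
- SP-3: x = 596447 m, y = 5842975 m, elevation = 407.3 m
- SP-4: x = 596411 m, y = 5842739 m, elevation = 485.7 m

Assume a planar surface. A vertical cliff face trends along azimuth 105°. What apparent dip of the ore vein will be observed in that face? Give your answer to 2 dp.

Let the plane be z = a·x + b·y + c.
SP-3−SP-2: −131a + 218b = −193;  SP-4−SP-2: −167a − 18b = −114.6.
Solving gives a = 0.73410, b = −0.44419.
Unit vector along 105° is (sin 105°, cos 105°) = (0.9659, -0.2588).
Slope in that direction = a·(0.9659) + b·(-0.2588) = 0.82405.
Apparent dip = arctan|0.82405| = 39.49° (true dip is 40.6°, so apparent ≤ true as expected).

39.49°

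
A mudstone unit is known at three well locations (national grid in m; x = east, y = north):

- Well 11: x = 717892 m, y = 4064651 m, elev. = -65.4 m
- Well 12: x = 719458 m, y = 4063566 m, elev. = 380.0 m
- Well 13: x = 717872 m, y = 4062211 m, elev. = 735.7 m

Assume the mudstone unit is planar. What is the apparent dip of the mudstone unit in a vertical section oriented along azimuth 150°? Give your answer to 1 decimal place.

17.4°

Two edge vectors: Well 11→Well 12 = (1566, -1085, 445.4), Well 11→Well 13 = (-20, -2440, 801.1).
Normal n = (Well 11→Well 12) × (Well 11→Well 13) = (217582.5, -1263430.6, -3842740).
So ∂z/∂x = −n_x/n_z = 0.05662 and ∂z/∂y = −n_y/n_z = −0.32878.
Unit vector along 150° is (sin 150°, cos 150°) = (0.5000, -0.8660).
Slope in that direction = a·(0.5000) + b·(-0.8660) = 0.31305.
Apparent dip = arctan|0.31305| = 17.4° (true dip is 18.4°, so apparent ≤ true as expected).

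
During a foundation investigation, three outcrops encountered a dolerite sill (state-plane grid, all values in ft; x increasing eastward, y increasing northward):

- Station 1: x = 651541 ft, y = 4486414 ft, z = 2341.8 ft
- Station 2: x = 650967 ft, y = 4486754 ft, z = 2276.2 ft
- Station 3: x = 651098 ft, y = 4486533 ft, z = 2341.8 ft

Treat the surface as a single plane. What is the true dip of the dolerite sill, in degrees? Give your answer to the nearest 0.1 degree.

Let the plane be z = a·x + b·y + c.
Station 2−Station 1: −574a + 340b = −65.6;  Station 3−Station 1: −443a + 119b = 0.
Solving gives a = −0.09484, b = −0.35305.
Gradient magnitude |∇z| = √(a² + b²) = √(0.00899 + 0.12464) = 0.36556.
True dip = arctan(0.36556) = 20.1°, dipping toward NNE (azimuth ≈ 015°).

20.1°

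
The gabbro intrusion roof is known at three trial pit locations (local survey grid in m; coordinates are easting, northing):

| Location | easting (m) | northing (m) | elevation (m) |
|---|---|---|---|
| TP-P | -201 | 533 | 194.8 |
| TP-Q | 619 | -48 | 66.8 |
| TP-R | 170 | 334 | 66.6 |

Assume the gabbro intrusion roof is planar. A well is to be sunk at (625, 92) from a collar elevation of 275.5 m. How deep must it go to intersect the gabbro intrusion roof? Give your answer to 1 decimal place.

368.4 m

Two edge vectors: TP-P→TP-Q = (820, -581, -128), TP-P→TP-R = (371, -199, -128.2).
Normal n = (TP-P→TP-Q) × (TP-P→TP-R) = (49012.2, 57636, 52371).
So ∂z/∂easting = −n_x/n_z = −0.93587 and ∂z/∂northing = −n_y/n_z = −1.10053.
Intercept c from TP-P: 194.8 − 188.11 + 586.58 = 593.28.
At (625, 92): z_contact = −584.92 − 101.25 + 593.28 = -92.89 m.
Depth below ground = 275.5 − (-92.89) = 368.4 m.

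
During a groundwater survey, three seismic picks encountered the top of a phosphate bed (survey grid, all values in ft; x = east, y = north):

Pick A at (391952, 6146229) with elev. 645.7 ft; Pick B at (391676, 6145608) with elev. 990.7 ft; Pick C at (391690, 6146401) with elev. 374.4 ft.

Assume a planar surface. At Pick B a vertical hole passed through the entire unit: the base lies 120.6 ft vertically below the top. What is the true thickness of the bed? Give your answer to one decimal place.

87.8 ft

Let the plane be z = a·x + b·y + c.
Pick B−Pick A: −276a − 621b = 345;  Pick C−Pick A: −262a + 172b = −271.3.
Solving gives a = 0.51927, b = −0.78634.
|∇z| = √(a²+b²) = 0.94233, so dip δ = arctan(0.94233) = 43.30°.
True thickness = vertical thickness × cos δ = 120.6 × cos 43.30° = 87.8 ft.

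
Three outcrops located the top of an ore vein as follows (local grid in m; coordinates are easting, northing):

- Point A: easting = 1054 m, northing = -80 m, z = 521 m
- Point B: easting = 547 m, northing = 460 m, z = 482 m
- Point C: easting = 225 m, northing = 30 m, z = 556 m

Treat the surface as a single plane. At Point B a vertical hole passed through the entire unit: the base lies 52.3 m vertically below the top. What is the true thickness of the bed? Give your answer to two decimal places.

Two edge vectors: Point A→Point B = (-507, 540, -39), Point A→Point C = (-829, 110, 35).
Normal n = (Point A→Point B) × (Point A→Point C) = (23190, 50076, 391890).
So ∂z/∂easting = −n_x/n_z = −0.05917 and ∂z/∂northing = −n_y/n_z = −0.12778.
|∇z| = √(a²+b²) = 0.14082, so dip δ = arctan(0.14082) = 8.02°.
True thickness = vertical thickness × cos δ = 52.3 × cos 8.02° = 51.79 m.

51.79 m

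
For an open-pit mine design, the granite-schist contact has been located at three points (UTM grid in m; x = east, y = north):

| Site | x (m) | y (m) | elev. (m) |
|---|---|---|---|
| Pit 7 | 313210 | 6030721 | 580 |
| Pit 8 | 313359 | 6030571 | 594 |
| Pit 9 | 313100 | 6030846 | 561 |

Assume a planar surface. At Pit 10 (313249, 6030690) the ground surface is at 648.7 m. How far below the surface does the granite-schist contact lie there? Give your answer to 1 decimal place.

70.1 m

Let the plane be z = a·x + b·y + c.
Pit 8−Pit 7: 149a − 150b = 14;  Pit 9−Pit 7: −110a + 125b = −19.
Solving gives a = −0.517647059, b = −0.607529412.
Then c = 580 − a·313210 − b·6030721 = 3826552.62.
At (313249, 6030690): z_contact = −162152.42 − 3663821.55 + 3826552.62 = 578.65 m.
Depth below ground = 648.7 − 578.65 = 70.1 m.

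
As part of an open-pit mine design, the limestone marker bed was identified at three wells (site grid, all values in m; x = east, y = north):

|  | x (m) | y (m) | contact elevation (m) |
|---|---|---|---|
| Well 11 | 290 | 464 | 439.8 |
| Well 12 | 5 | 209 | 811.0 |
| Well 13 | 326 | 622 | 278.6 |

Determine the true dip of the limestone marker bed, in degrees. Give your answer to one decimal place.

45.9°

Two edge vectors: Well 11→Well 12 = (-285, -255, 371.2), Well 11→Well 13 = (36, 158, -161.2).
Normal n = (Well 11→Well 12) × (Well 11→Well 13) = (-17543.6, -32578.8, -35850).
So ∂z/∂x = −n_x/n_z = −0.48936 and ∂z/∂y = −n_y/n_z = −0.90875.
Gradient magnitude |∇z| = √(a² + b²) = √(0.23947 + 0.82583) = 1.03214.
True dip = arctan(1.03214) = 45.9°, dipping toward NNE (azimuth ≈ 028°).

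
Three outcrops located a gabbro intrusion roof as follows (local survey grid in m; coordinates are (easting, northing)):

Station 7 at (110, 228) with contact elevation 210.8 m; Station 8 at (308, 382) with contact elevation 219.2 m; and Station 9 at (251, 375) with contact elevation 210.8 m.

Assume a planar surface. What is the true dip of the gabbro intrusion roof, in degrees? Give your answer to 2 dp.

Two edge vectors: Station 7→Station 8 = (198, 154, 8.4), Station 7→Station 9 = (141, 147, 0).
Normal n = (Station 7→Station 8) × (Station 7→Station 9) = (-1234.8, 1184.4, 7392).
So ∂z/∂E = −n_x/n_z = 0.16705 and ∂z/∂N = −n_y/n_z = −0.16023.
Gradient magnitude |∇z| = √(a² + b²) = √(0.02790 + 0.02567) = 0.23147.
True dip = arctan(0.23147) = 13.03°, dipping toward NW (azimuth ≈ 314°).

13.03°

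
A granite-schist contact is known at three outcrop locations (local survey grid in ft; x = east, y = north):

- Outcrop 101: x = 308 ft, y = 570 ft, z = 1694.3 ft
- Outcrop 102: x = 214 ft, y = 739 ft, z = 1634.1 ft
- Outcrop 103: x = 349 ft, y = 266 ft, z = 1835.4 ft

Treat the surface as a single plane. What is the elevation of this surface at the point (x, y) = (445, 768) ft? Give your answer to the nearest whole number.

1560 ft

Let the plane be z = a·x + b·y + c.
Outcrop 102−Outcrop 101: −94a + 169b = −60.2;  Outcrop 103−Outcrop 101: 41a − 304b = 141.1.
Solving gives a = −0.25616, b = −0.49869.
Then c = 1694.3 − a·308 − b·570 = 2057.45.
At (445, 768): z = −114.0 − 383.0 + 2057.45 = 1560.5 ft.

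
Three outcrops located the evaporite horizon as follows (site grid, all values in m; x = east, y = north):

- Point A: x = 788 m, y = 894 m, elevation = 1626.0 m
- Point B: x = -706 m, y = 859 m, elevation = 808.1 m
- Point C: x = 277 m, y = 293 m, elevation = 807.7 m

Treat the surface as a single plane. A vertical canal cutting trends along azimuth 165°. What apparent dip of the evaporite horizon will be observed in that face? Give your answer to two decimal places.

36.76°

Two edge vectors: Point A→Point B = (-1494, -35, -817.9), Point A→Point C = (-511, -601, -818.3).
Normal n = (Point A→Point B) × (Point A→Point C) = (-462917.4, -804593.3, 880009).
So ∂z/∂x = −n_x/n_z = 0.52604 and ∂z/∂y = −n_y/n_z = 0.91430.
Unit vector along 165° is (sin 165°, cos 165°) = (0.2588, -0.9659).
Slope in that direction = a·(0.2588) + b·(-0.9659) = −0.74700.
Apparent dip = arctan|0.74700| = 36.76° (true dip is 46.5°, so apparent ≤ true as expected).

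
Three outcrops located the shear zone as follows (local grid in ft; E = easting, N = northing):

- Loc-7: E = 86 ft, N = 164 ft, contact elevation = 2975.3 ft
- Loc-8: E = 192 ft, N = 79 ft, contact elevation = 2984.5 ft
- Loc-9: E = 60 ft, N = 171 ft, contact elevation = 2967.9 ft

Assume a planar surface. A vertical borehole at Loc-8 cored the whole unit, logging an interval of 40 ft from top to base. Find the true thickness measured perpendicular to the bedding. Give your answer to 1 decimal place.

35.3 ft

Two edge vectors: Loc-7→Loc-8 = (106, -85, 9.2), Loc-7→Loc-9 = (-26, 7, -7.4).
Normal n = (Loc-7→Loc-8) × (Loc-7→Loc-9) = (564.6, 545.2, -1468).
So ∂z/∂E = −n_x/n_z = 0.38460 and ∂z/∂N = −n_y/n_z = 0.37139.
|∇z| = √(a²+b²) = 0.53465, so dip δ = arctan(0.53465) = 28.13°.
True thickness = vertical thickness × cos δ = 40 × cos 28.13° = 35.3 ft.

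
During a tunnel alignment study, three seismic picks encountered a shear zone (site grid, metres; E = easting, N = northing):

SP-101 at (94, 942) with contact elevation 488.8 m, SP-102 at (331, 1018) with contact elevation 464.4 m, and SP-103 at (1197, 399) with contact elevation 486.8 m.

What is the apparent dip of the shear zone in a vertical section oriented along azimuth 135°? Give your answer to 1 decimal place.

Let the plane be z = a·E + b·N + c.
SP-102−SP-101: 237a + 76b = −24.4;  SP-103−SP-101: 1103a − 543b = −2.
Solving gives a = −0.06306, b = −0.12441.
Unit vector along 135° is (sin 135°, cos 135°) = (0.7071, -0.7071).
Slope in that direction = a·(0.7071) + b·(-0.7071) = 0.04338.
Apparent dip = arctan|0.04338| = 2.5° (true dip is 7.9°, so apparent ≤ true as expected).

2.5°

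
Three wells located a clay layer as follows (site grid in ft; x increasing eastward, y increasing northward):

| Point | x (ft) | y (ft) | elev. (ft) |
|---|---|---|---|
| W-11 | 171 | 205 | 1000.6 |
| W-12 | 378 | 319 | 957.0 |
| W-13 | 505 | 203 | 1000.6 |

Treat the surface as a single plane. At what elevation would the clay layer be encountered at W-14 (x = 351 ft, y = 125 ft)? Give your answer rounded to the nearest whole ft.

Two edge vectors: W-11→W-12 = (207, 114, -43.6), W-11→W-13 = (334, -2, 0).
Normal n = (W-11→W-12) × (W-11→W-13) = (-87.2, -14562.4, -38490).
So ∂z/∂x = −n_x/n_z = −0.00227 and ∂z/∂y = −n_y/n_z = −0.37834.
Intercept c from W-11: 1000.6 + 0.39 + 77.56 = 1078.55.
At (351, 125): z = −0.8 − 47.3 + 1078.55 = 1030.5 ft.

1030 ft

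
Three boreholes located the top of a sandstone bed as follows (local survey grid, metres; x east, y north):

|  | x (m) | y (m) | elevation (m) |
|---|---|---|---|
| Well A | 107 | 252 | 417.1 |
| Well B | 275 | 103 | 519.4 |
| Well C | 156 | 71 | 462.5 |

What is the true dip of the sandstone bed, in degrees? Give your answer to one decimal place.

27.5°

Let the plane be z = a·x + b·y + c.
Well B−Well A: 168a − 149b = 102.3;  Well C−Well A: 49a − 181b = 45.4.
Solving gives a = 0.50858, b = −0.11315.
Gradient magnitude |∇z| = √(a² + b²) = √(0.25865 + 0.01280) = 0.52101.
True dip = arctan(0.52101) = 27.5°, dipping toward WNW (azimuth ≈ 283°).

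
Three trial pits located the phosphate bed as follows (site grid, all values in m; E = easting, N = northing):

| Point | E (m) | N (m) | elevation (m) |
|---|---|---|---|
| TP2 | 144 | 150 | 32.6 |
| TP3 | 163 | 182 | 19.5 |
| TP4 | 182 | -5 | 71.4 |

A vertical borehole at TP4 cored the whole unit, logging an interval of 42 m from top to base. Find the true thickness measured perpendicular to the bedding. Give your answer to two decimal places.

Two edge vectors: TP2→TP3 = (19, 32, -13.1), TP2→TP4 = (38, -155, 38.8).
Normal n = (TP2→TP3) × (TP2→TP4) = (-788.9, -1235, -4161).
So ∂z/∂E = −n_x/n_z = −0.18959 and ∂z/∂N = −n_y/n_z = −0.29680.
|∇z| = √(a²+b²) = 0.35219, so dip δ = arctan(0.35219) = 19.40°.
True thickness = vertical thickness × cos δ = 42 × cos 19.40° = 39.61 m.

39.61 m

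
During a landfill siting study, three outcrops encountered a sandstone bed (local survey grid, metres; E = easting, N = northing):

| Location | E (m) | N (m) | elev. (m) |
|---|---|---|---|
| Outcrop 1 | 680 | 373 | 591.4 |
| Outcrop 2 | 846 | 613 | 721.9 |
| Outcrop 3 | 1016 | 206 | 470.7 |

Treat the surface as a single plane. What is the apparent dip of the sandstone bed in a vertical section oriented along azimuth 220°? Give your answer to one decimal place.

Let the plane be z = a·E + b·N + c.
Outcrop 2−Outcrop 1: 166a + 240b = 130.5;  Outcrop 3−Outcrop 1: 336a − 167b = −120.7.
Solving gives a = −0.06621, b = 0.58954.
Unit vector along 220° is (sin 220°, cos 220°) = (-0.6428, -0.7660).
Slope in that direction = a·(-0.6428) + b·(-0.7660) = −0.40906.
Apparent dip = arctan|0.40906| = 22.2° (true dip is 30.7°, so apparent ≤ true as expected).

22.2°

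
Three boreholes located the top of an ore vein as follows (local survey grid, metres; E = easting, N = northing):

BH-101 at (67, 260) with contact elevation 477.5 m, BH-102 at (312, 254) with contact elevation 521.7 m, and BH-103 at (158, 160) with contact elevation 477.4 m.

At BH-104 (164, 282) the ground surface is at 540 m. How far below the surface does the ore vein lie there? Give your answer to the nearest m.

41 m

Let the plane be z = a·E + b·N + c.
BH-102−BH-101: 245a − 6b = 44.2;  BH-103−BH-101: 91a − 100b = −0.1.
Solving gives a = 0.18455, b = 0.16894.
Then c = 477.5 − a·67 − b·260 = 421.21.
At (164, 282): z_contact = 30.3 + 47.6 + 421.21 = 499.1 m.
Depth below ground = 540 − 499.1 = 41 m.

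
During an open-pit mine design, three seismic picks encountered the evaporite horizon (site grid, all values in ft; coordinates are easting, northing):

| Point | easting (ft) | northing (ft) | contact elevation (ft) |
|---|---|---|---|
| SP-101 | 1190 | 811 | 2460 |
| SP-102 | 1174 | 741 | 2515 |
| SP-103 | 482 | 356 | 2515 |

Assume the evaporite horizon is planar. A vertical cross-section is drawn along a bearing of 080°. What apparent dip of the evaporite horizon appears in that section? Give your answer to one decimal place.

Two edge vectors: SP-101→SP-102 = (-16, -70, 55), SP-101→SP-103 = (-708, -455, 55).
Normal n = (SP-101→SP-102) × (SP-101→SP-103) = (21175, -38060, -42280).
So ∂z/∂easting = −n_x/n_z = 0.50083 and ∂z/∂northing = −n_y/n_z = −0.90019.
Unit vector along 080° is (sin 80°, cos 80°) = (0.9848, 0.1736).
Slope in that direction = a·(0.9848) + b·(0.1736) = 0.33690.
Apparent dip = arctan|0.33690| = 18.6° (true dip is 45.9°, so apparent ≤ true as expected).

18.6°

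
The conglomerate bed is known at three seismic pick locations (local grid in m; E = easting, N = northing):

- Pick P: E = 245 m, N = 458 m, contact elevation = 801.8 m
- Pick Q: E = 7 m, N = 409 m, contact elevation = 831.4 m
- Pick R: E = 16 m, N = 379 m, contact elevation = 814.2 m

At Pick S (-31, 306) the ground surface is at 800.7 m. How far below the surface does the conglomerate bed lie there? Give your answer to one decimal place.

Two edge vectors: Pick P→Pick Q = (-238, -49, 29.6), Pick P→Pick R = (-229, -79, 12.4).
Normal n = (Pick P→Pick Q) × (Pick P→Pick R) = (1730.8, -3827.2, 7581).
So ∂z/∂E = −n_x/n_z = −0.22831 and ∂z/∂N = −n_y/n_z = 0.50484.
Intercept c from Pick P: 801.8 + 55.94 − 231.22 = 626.52.
At (-31, 306): z_contact = 7.08 + 154.48 + 626.52 = 788.08 m.
Depth below ground = 800.7 − 788.08 = 12.6 m.

12.6 m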